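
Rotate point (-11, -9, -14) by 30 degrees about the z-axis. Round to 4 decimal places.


x' = -11*cos(30) - -9*sin(30) = -5.0263
y' = -11*sin(30) + -9*cos(30) = -13.2942
z' = -14

(-5.0263, -13.2942, -14)


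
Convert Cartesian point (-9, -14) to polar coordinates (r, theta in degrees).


r = sqrt((-9)^2 + (-14)^2) = 16.6433
theta = atan2(-14, -9) = 237.2648 degrees

r = 16.6433, theta = 237.2648 degrees


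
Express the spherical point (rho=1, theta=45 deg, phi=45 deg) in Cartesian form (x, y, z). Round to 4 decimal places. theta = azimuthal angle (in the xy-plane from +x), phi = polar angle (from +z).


x = 1 * sin(45) * cos(45) = 0.5
y = 1 * sin(45) * sin(45) = 0.5
z = 1 * cos(45) = 0.7071

(0.5, 0.5, 0.7071)


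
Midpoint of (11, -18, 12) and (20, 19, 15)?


Midpoint = ((11+20)/2, (-18+19)/2, (12+15)/2) = (15.5, 0.5, 13.5)

(15.5, 0.5, 13.5)


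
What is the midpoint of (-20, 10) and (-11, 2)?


Midpoint = ((-20+-11)/2, (10+2)/2) = (-15.5, 6)

(-15.5, 6)


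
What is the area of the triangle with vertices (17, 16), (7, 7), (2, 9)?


Area = |x1(y2-y3) + x2(y3-y1) + x3(y1-y2)| / 2
= |17*(7-9) + 7*(9-16) + 2*(16-7)| / 2
= 32.5

32.5


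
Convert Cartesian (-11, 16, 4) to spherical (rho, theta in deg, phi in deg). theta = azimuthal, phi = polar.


rho = sqrt((-11)^2 + 16^2 + 4^2) = 19.8242
theta = atan2(16, -11) = 124.5085 deg
phi = acos(4/19.8242) = 78.3593 deg

rho = 19.8242, theta = 124.5085 deg, phi = 78.3593 deg


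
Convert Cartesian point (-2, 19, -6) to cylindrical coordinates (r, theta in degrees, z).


r = sqrt((-2)^2 + 19^2) = 19.105
theta = atan2(19, -2) = 96.009 deg
z = -6

r = 19.105, theta = 96.009 deg, z = -6


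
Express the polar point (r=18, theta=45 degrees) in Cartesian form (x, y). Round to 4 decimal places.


x = 18 * cos(45) = 12.7279
y = 18 * sin(45) = 12.7279

(12.7279, 12.7279)


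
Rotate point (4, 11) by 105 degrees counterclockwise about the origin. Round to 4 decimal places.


x' = 4*cos(105) - 11*sin(105) = -11.6605
y' = 4*sin(105) + 11*cos(105) = 1.0167

(-11.6605, 1.0167)


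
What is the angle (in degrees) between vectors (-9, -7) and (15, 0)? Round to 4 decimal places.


dot = -9*15 + -7*0 = -135
|u| = 11.4018, |v| = 15
cos(angle) = -0.7894
angle = 142.125 degrees

142.125 degrees


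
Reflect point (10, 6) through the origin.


Reflection through origin: (x, y) -> (-x, -y)
(10, 6) -> (-10, -6)

(-10, -6)


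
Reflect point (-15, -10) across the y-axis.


Reflection across y-axis: (x, y) -> (-x, y)
(-15, -10) -> (15, -10)

(15, -10)


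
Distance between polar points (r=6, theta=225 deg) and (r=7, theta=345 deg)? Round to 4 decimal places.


d = sqrt(r1^2 + r2^2 - 2*r1*r2*cos(t2-t1))
d = sqrt(6^2 + 7^2 - 2*6*7*cos(345-225)) = 11.2694

11.2694


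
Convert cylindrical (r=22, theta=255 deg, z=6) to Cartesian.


x = 22 * cos(255) = -5.694
y = 22 * sin(255) = -21.2504
z = 6

(-5.694, -21.2504, 6)


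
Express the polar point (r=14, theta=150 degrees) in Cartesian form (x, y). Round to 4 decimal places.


x = 14 * cos(150) = -12.1244
y = 14 * sin(150) = 7

(-12.1244, 7)


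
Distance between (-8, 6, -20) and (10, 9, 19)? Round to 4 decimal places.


d = sqrt((10--8)^2 + (9-6)^2 + (19--20)^2) = 43.0581

43.0581


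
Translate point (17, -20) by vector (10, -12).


Translation: (x+dx, y+dy) = (17+10, -20+-12) = (27, -32)

(27, -32)


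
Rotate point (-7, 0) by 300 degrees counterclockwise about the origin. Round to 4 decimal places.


x' = -7*cos(300) - 0*sin(300) = -3.5
y' = -7*sin(300) + 0*cos(300) = 6.0622

(-3.5, 6.0622)


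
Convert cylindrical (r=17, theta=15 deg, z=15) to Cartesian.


x = 17 * cos(15) = 16.4207
y = 17 * sin(15) = 4.3999
z = 15

(16.4207, 4.3999, 15)


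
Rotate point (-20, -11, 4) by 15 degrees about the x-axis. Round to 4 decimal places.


x' = -20
y' = -11*cos(15) - 4*sin(15) = -11.6605
z' = -11*sin(15) + 4*cos(15) = 1.0167

(-20, -11.6605, 1.0167)


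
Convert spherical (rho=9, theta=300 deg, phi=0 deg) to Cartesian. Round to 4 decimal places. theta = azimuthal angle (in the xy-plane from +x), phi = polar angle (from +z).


x = 9 * sin(0) * cos(300) = 0
y = 9 * sin(0) * sin(300) = 0
z = 9 * cos(0) = 9

(0, 0, 9)


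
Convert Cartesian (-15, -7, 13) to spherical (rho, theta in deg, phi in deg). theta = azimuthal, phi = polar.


rho = sqrt((-15)^2 + (-7)^2 + 13^2) = 21.0476
theta = atan2(-7, -15) = 205.0169 deg
phi = acos(13/21.0476) = 51.8554 deg

rho = 21.0476, theta = 205.0169 deg, phi = 51.8554 deg


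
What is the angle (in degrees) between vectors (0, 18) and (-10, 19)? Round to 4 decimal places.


dot = 0*-10 + 18*19 = 342
|u| = 18, |v| = 21.4709
cos(angle) = 0.8849
angle = 27.7585 degrees

27.7585 degrees


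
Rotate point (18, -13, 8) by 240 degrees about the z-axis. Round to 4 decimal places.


x' = 18*cos(240) - -13*sin(240) = -20.2583
y' = 18*sin(240) + -13*cos(240) = -9.0885
z' = 8

(-20.2583, -9.0885, 8)


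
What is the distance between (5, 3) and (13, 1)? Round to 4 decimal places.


d = sqrt((13-5)^2 + (1-3)^2) = 8.2462

8.2462


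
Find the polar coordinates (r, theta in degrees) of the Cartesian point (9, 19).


r = sqrt(9^2 + 19^2) = 21.0238
theta = atan2(19, 9) = 64.6538 degrees

r = 21.0238, theta = 64.6538 degrees


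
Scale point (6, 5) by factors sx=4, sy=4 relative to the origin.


Scaling: (x*sx, y*sy) = (6*4, 5*4) = (24, 20)

(24, 20)


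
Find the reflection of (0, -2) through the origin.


Reflection through origin: (x, y) -> (-x, -y)
(0, -2) -> (0, 2)

(0, 2)


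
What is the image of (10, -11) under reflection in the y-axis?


Reflection across y-axis: (x, y) -> (-x, y)
(10, -11) -> (-10, -11)

(-10, -11)


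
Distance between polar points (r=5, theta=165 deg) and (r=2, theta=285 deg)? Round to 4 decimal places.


d = sqrt(r1^2 + r2^2 - 2*r1*r2*cos(t2-t1))
d = sqrt(5^2 + 2^2 - 2*5*2*cos(285-165)) = 6.245

6.245


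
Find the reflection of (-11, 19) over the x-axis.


Reflection across x-axis: (x, y) -> (x, -y)
(-11, 19) -> (-11, -19)

(-11, -19)


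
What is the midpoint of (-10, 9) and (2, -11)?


Midpoint = ((-10+2)/2, (9+-11)/2) = (-4, -1)

(-4, -1)


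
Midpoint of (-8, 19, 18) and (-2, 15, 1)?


Midpoint = ((-8+-2)/2, (19+15)/2, (18+1)/2) = (-5, 17, 9.5)

(-5, 17, 9.5)


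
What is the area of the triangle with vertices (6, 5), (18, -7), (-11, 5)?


Area = |x1(y2-y3) + x2(y3-y1) + x3(y1-y2)| / 2
= |6*(-7-5) + 18*(5-5) + -11*(5--7)| / 2
= 102

102


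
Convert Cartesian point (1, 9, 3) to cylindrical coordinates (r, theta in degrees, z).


r = sqrt(1^2 + 9^2) = 9.0554
theta = atan2(9, 1) = 83.6598 deg
z = 3

r = 9.0554, theta = 83.6598 deg, z = 3


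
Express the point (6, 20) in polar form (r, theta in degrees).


r = sqrt(6^2 + 20^2) = 20.8806
theta = atan2(20, 6) = 73.3008 degrees

r = 20.8806, theta = 73.3008 degrees


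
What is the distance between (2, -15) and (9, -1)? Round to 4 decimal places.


d = sqrt((9-2)^2 + (-1--15)^2) = 15.6525

15.6525


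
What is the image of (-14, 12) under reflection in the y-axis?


Reflection across y-axis: (x, y) -> (-x, y)
(-14, 12) -> (14, 12)

(14, 12)


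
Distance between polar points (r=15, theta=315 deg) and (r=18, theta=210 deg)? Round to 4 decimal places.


d = sqrt(r1^2 + r2^2 - 2*r1*r2*cos(t2-t1))
d = sqrt(15^2 + 18^2 - 2*15*18*cos(210-315)) = 26.2443

26.2443


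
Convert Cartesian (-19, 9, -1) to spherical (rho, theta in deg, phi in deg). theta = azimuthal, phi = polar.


rho = sqrt((-19)^2 + 9^2 + (-1)^2) = 21.0476
theta = atan2(9, -19) = 154.6538 deg
phi = acos(-1/21.0476) = 92.7232 deg

rho = 21.0476, theta = 154.6538 deg, phi = 92.7232 deg


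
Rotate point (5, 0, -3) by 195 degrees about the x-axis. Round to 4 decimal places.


x' = 5
y' = 0*cos(195) - -3*sin(195) = -0.7765
z' = 0*sin(195) + -3*cos(195) = 2.8978

(5, -0.7765, 2.8978)


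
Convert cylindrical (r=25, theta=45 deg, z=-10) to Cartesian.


x = 25 * cos(45) = 17.6777
y = 25 * sin(45) = 17.6777
z = -10

(17.6777, 17.6777, -10)


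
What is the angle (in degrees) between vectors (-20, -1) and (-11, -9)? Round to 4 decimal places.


dot = -20*-11 + -1*-9 = 229
|u| = 20.025, |v| = 14.2127
cos(angle) = 0.8046
angle = 36.427 degrees

36.427 degrees


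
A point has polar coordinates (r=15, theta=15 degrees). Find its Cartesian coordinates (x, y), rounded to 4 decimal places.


x = 15 * cos(15) = 14.4889
y = 15 * sin(15) = 3.8823

(14.4889, 3.8823)


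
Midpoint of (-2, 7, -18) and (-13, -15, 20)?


Midpoint = ((-2+-13)/2, (7+-15)/2, (-18+20)/2) = (-7.5, -4, 1)

(-7.5, -4, 1)


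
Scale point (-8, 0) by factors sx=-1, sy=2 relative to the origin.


Scaling: (x*sx, y*sy) = (-8*-1, 0*2) = (8, 0)

(8, 0)


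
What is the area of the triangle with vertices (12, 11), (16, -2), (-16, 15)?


Area = |x1(y2-y3) + x2(y3-y1) + x3(y1-y2)| / 2
= |12*(-2-15) + 16*(15-11) + -16*(11--2)| / 2
= 174

174


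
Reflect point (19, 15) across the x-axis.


Reflection across x-axis: (x, y) -> (x, -y)
(19, 15) -> (19, -15)

(19, -15)


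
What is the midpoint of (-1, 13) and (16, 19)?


Midpoint = ((-1+16)/2, (13+19)/2) = (7.5, 16)

(7.5, 16)


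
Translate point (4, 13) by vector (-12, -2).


Translation: (x+dx, y+dy) = (4+-12, 13+-2) = (-8, 11)

(-8, 11)


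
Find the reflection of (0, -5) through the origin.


Reflection through origin: (x, y) -> (-x, -y)
(0, -5) -> (0, 5)

(0, 5)


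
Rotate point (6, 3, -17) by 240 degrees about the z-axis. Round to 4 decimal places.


x' = 6*cos(240) - 3*sin(240) = -0.4019
y' = 6*sin(240) + 3*cos(240) = -6.6962
z' = -17

(-0.4019, -6.6962, -17)


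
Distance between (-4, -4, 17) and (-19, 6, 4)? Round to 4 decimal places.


d = sqrt((-19--4)^2 + (6--4)^2 + (4-17)^2) = 22.2261

22.2261


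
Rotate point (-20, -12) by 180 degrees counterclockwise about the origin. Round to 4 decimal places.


x' = -20*cos(180) - -12*sin(180) = 20
y' = -20*sin(180) + -12*cos(180) = 12

(20, 12)


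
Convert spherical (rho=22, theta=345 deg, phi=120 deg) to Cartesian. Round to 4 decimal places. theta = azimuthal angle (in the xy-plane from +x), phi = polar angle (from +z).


x = 22 * sin(120) * cos(345) = 18.4034
y = 22 * sin(120) * sin(345) = -4.9312
z = 22 * cos(120) = -11

(18.4034, -4.9312, -11)


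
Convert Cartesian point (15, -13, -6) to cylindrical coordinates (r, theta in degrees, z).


r = sqrt(15^2 + (-13)^2) = 19.8494
theta = atan2(-13, 15) = 319.0856 deg
z = -6

r = 19.8494, theta = 319.0856 deg, z = -6


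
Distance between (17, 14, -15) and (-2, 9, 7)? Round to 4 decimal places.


d = sqrt((-2-17)^2 + (9-14)^2 + (7--15)^2) = 29.4958

29.4958


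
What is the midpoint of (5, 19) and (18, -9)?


Midpoint = ((5+18)/2, (19+-9)/2) = (11.5, 5)

(11.5, 5)


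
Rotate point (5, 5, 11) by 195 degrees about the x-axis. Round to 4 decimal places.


x' = 5
y' = 5*cos(195) - 11*sin(195) = -1.9826
z' = 5*sin(195) + 11*cos(195) = -11.9193

(5, -1.9826, -11.9193)


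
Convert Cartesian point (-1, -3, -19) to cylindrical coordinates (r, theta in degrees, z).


r = sqrt((-1)^2 + (-3)^2) = 3.1623
theta = atan2(-3, -1) = 251.5651 deg
z = -19

r = 3.1623, theta = 251.5651 deg, z = -19


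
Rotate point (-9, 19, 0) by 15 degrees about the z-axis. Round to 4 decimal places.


x' = -9*cos(15) - 19*sin(15) = -13.6109
y' = -9*sin(15) + 19*cos(15) = 16.0232
z' = 0

(-13.6109, 16.0232, 0)


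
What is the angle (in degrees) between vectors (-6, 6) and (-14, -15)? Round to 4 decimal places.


dot = -6*-14 + 6*-15 = -6
|u| = 8.4853, |v| = 20.5183
cos(angle) = -0.0345
angle = 91.9749 degrees

91.9749 degrees


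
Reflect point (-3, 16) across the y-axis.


Reflection across y-axis: (x, y) -> (-x, y)
(-3, 16) -> (3, 16)

(3, 16)


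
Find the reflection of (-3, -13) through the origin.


Reflection through origin: (x, y) -> (-x, -y)
(-3, -13) -> (3, 13)

(3, 13)


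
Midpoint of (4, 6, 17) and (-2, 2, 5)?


Midpoint = ((4+-2)/2, (6+2)/2, (17+5)/2) = (1, 4, 11)

(1, 4, 11)


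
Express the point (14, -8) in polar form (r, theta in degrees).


r = sqrt(14^2 + (-8)^2) = 16.1245
theta = atan2(-8, 14) = 330.2551 degrees

r = 16.1245, theta = 330.2551 degrees


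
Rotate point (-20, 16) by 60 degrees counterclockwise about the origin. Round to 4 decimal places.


x' = -20*cos(60) - 16*sin(60) = -23.8564
y' = -20*sin(60) + 16*cos(60) = -9.3205

(-23.8564, -9.3205)


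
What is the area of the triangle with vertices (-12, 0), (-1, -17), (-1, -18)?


Area = |x1(y2-y3) + x2(y3-y1) + x3(y1-y2)| / 2
= |-12*(-17--18) + -1*(-18-0) + -1*(0--17)| / 2
= 5.5

5.5


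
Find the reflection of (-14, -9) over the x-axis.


Reflection across x-axis: (x, y) -> (x, -y)
(-14, -9) -> (-14, 9)

(-14, 9)


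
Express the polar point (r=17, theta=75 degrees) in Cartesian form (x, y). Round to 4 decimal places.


x = 17 * cos(75) = 4.3999
y = 17 * sin(75) = 16.4207

(4.3999, 16.4207)


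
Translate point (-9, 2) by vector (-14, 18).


Translation: (x+dx, y+dy) = (-9+-14, 2+18) = (-23, 20)

(-23, 20)


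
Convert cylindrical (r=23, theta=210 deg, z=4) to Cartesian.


x = 23 * cos(210) = -19.9186
y = 23 * sin(210) = -11.5
z = 4

(-19.9186, -11.5, 4)


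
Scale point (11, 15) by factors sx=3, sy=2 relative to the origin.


Scaling: (x*sx, y*sy) = (11*3, 15*2) = (33, 30)

(33, 30)


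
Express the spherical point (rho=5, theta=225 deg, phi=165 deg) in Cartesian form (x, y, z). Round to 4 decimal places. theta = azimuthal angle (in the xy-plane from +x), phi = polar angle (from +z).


x = 5 * sin(165) * cos(225) = -0.9151
y = 5 * sin(165) * sin(225) = -0.9151
z = 5 * cos(165) = -4.8296

(-0.9151, -0.9151, -4.8296)


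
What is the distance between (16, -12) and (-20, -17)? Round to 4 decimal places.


d = sqrt((-20-16)^2 + (-17--12)^2) = 36.3456

36.3456


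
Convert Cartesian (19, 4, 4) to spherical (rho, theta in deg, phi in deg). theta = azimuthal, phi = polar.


rho = sqrt(19^2 + 4^2 + 4^2) = 19.8242
theta = atan2(4, 19) = 11.8887 deg
phi = acos(4/19.8242) = 78.3593 deg

rho = 19.8242, theta = 11.8887 deg, phi = 78.3593 deg


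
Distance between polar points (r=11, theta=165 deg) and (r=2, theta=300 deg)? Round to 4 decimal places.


d = sqrt(r1^2 + r2^2 - 2*r1*r2*cos(t2-t1))
d = sqrt(11^2 + 2^2 - 2*11*2*cos(300-165)) = 12.4945

12.4945


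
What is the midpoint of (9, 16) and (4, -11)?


Midpoint = ((9+4)/2, (16+-11)/2) = (6.5, 2.5)

(6.5, 2.5)


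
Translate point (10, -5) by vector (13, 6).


Translation: (x+dx, y+dy) = (10+13, -5+6) = (23, 1)

(23, 1)


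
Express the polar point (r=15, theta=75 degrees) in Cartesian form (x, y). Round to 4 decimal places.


x = 15 * cos(75) = 3.8823
y = 15 * sin(75) = 14.4889

(3.8823, 14.4889)


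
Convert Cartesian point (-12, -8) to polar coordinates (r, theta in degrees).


r = sqrt((-12)^2 + (-8)^2) = 14.4222
theta = atan2(-8, -12) = 213.6901 degrees

r = 14.4222, theta = 213.6901 degrees


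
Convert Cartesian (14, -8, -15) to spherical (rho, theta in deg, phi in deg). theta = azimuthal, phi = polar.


rho = sqrt(14^2 + (-8)^2 + (-15)^2) = 22.0227
theta = atan2(-8, 14) = 330.2551 deg
phi = acos(-15/22.0227) = 132.9308 deg

rho = 22.0227, theta = 330.2551 deg, phi = 132.9308 deg


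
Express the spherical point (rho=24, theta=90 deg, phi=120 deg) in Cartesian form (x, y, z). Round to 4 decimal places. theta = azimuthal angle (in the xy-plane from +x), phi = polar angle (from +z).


x = 24 * sin(120) * cos(90) = 0
y = 24 * sin(120) * sin(90) = 20.7846
z = 24 * cos(120) = -12

(0, 20.7846, -12)


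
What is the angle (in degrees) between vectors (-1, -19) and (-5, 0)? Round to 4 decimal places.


dot = -1*-5 + -19*0 = 5
|u| = 19.0263, |v| = 5
cos(angle) = 0.0526
angle = 86.9872 degrees

86.9872 degrees


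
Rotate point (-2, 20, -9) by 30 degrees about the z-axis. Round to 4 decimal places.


x' = -2*cos(30) - 20*sin(30) = -11.7321
y' = -2*sin(30) + 20*cos(30) = 16.3205
z' = -9

(-11.7321, 16.3205, -9)


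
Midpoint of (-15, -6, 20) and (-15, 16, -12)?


Midpoint = ((-15+-15)/2, (-6+16)/2, (20+-12)/2) = (-15, 5, 4)

(-15, 5, 4)


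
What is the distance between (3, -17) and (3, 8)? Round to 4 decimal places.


d = sqrt((3-3)^2 + (8--17)^2) = 25

25


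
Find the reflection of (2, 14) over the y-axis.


Reflection across y-axis: (x, y) -> (-x, y)
(2, 14) -> (-2, 14)

(-2, 14)


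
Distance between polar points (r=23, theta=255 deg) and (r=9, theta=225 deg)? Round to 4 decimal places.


d = sqrt(r1^2 + r2^2 - 2*r1*r2*cos(t2-t1))
d = sqrt(23^2 + 9^2 - 2*23*9*cos(225-255)) = 15.8577

15.8577


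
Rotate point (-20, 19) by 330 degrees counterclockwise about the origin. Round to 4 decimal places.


x' = -20*cos(330) - 19*sin(330) = -7.8205
y' = -20*sin(330) + 19*cos(330) = 26.4545

(-7.8205, 26.4545)


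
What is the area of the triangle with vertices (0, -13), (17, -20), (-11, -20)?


Area = |x1(y2-y3) + x2(y3-y1) + x3(y1-y2)| / 2
= |0*(-20--20) + 17*(-20--13) + -11*(-13--20)| / 2
= 98

98


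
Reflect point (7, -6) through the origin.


Reflection through origin: (x, y) -> (-x, -y)
(7, -6) -> (-7, 6)

(-7, 6)


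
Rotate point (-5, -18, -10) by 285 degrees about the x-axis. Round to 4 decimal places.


x' = -5
y' = -18*cos(285) - -10*sin(285) = -14.318
z' = -18*sin(285) + -10*cos(285) = 14.7985

(-5, -14.318, 14.7985)


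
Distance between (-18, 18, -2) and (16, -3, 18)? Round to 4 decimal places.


d = sqrt((16--18)^2 + (-3-18)^2 + (18--2)^2) = 44.6878

44.6878


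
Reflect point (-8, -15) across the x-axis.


Reflection across x-axis: (x, y) -> (x, -y)
(-8, -15) -> (-8, 15)

(-8, 15)


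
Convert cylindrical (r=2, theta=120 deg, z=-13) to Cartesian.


x = 2 * cos(120) = -1
y = 2 * sin(120) = 1.7321
z = -13

(-1, 1.7321, -13)


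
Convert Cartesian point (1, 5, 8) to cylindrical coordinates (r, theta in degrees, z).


r = sqrt(1^2 + 5^2) = 5.099
theta = atan2(5, 1) = 78.6901 deg
z = 8

r = 5.099, theta = 78.6901 deg, z = 8


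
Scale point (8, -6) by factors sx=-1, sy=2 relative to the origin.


Scaling: (x*sx, y*sy) = (8*-1, -6*2) = (-8, -12)

(-8, -12)


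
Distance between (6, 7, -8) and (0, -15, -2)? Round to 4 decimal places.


d = sqrt((0-6)^2 + (-15-7)^2 + (-2--8)^2) = 23.5797

23.5797


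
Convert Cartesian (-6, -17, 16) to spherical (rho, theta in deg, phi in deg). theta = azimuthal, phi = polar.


rho = sqrt((-6)^2 + (-17)^2 + 16^2) = 24.1039
theta = atan2(-17, -6) = 250.56 deg
phi = acos(16/24.1039) = 48.4103 deg

rho = 24.1039, theta = 250.56 deg, phi = 48.4103 deg


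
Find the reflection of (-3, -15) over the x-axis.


Reflection across x-axis: (x, y) -> (x, -y)
(-3, -15) -> (-3, 15)

(-3, 15)


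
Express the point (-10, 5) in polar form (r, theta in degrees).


r = sqrt((-10)^2 + 5^2) = 11.1803
theta = atan2(5, -10) = 153.4349 degrees

r = 11.1803, theta = 153.4349 degrees


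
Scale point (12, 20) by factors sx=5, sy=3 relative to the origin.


Scaling: (x*sx, y*sy) = (12*5, 20*3) = (60, 60)

(60, 60)


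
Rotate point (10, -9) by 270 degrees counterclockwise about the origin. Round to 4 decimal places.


x' = 10*cos(270) - -9*sin(270) = -9
y' = 10*sin(270) + -9*cos(270) = -10

(-9, -10)


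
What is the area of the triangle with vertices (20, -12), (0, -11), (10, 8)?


Area = |x1(y2-y3) + x2(y3-y1) + x3(y1-y2)| / 2
= |20*(-11-8) + 0*(8--12) + 10*(-12--11)| / 2
= 195

195


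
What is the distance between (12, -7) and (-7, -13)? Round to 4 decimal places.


d = sqrt((-7-12)^2 + (-13--7)^2) = 19.9249

19.9249


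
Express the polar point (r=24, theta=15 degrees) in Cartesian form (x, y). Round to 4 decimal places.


x = 24 * cos(15) = 23.1822
y = 24 * sin(15) = 6.2117

(23.1822, 6.2117)


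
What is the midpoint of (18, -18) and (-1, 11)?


Midpoint = ((18+-1)/2, (-18+11)/2) = (8.5, -3.5)

(8.5, -3.5)


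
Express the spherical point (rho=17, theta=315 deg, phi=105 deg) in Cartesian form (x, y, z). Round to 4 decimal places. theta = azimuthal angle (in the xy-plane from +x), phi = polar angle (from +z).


x = 17 * sin(105) * cos(315) = 11.6112
y = 17 * sin(105) * sin(315) = -11.6112
z = 17 * cos(105) = -4.3999

(11.6112, -11.6112, -4.3999)


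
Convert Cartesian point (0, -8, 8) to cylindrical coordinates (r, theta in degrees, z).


r = sqrt(0^2 + (-8)^2) = 8
theta = atan2(-8, 0) = 270 deg
z = 8

r = 8, theta = 270 deg, z = 8


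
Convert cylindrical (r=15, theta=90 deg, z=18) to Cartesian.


x = 15 * cos(90) = 0
y = 15 * sin(90) = 15
z = 18

(0, 15, 18)


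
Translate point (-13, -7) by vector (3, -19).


Translation: (x+dx, y+dy) = (-13+3, -7+-19) = (-10, -26)

(-10, -26)


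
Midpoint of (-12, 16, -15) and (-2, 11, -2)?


Midpoint = ((-12+-2)/2, (16+11)/2, (-15+-2)/2) = (-7, 13.5, -8.5)

(-7, 13.5, -8.5)


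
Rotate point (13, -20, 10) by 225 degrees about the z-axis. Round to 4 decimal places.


x' = 13*cos(225) - -20*sin(225) = -23.3345
y' = 13*sin(225) + -20*cos(225) = 4.9497
z' = 10

(-23.3345, 4.9497, 10)


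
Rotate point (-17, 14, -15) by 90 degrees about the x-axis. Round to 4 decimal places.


x' = -17
y' = 14*cos(90) - -15*sin(90) = 15
z' = 14*sin(90) + -15*cos(90) = 14

(-17, 15, 14)


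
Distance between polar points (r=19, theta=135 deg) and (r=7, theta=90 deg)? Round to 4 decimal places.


d = sqrt(r1^2 + r2^2 - 2*r1*r2*cos(t2-t1))
d = sqrt(19^2 + 7^2 - 2*19*7*cos(90-135)) = 14.8966

14.8966


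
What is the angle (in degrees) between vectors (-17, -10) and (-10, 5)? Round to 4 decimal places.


dot = -17*-10 + -10*5 = 120
|u| = 19.7231, |v| = 11.1803
cos(angle) = 0.5442
angle = 57.0306 degrees

57.0306 degrees


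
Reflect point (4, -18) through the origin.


Reflection through origin: (x, y) -> (-x, -y)
(4, -18) -> (-4, 18)

(-4, 18)


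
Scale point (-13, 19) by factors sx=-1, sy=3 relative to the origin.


Scaling: (x*sx, y*sy) = (-13*-1, 19*3) = (13, 57)

(13, 57)


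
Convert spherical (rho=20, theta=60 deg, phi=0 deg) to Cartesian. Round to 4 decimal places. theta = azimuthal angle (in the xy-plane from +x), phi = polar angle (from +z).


x = 20 * sin(0) * cos(60) = 0
y = 20 * sin(0) * sin(60) = 0
z = 20 * cos(0) = 20

(0, 0, 20)


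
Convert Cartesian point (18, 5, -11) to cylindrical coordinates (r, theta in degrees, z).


r = sqrt(18^2 + 5^2) = 18.6815
theta = atan2(5, 18) = 15.5241 deg
z = -11

r = 18.6815, theta = 15.5241 deg, z = -11


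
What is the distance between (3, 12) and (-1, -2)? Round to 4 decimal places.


d = sqrt((-1-3)^2 + (-2-12)^2) = 14.5602

14.5602


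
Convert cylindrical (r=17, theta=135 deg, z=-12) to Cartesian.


x = 17 * cos(135) = -12.0208
y = 17 * sin(135) = 12.0208
z = -12

(-12.0208, 12.0208, -12)


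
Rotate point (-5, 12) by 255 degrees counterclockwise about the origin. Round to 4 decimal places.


x' = -5*cos(255) - 12*sin(255) = 12.8852
y' = -5*sin(255) + 12*cos(255) = 1.7238

(12.8852, 1.7238)


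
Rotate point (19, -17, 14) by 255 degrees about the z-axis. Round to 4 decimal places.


x' = 19*cos(255) - -17*sin(255) = -21.3383
y' = 19*sin(255) + -17*cos(255) = -13.9527
z' = 14

(-21.3383, -13.9527, 14)


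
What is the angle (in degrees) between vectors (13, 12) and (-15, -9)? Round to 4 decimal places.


dot = 13*-15 + 12*-9 = -303
|u| = 17.6918, |v| = 17.4929
cos(angle) = -0.9791
angle = 168.2544 degrees

168.2544 degrees


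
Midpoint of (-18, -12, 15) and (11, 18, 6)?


Midpoint = ((-18+11)/2, (-12+18)/2, (15+6)/2) = (-3.5, 3, 10.5)

(-3.5, 3, 10.5)


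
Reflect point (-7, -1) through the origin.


Reflection through origin: (x, y) -> (-x, -y)
(-7, -1) -> (7, 1)

(7, 1)


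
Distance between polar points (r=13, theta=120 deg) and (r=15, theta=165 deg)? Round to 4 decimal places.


d = sqrt(r1^2 + r2^2 - 2*r1*r2*cos(t2-t1))
d = sqrt(13^2 + 15^2 - 2*13*15*cos(165-120)) = 10.8733

10.8733


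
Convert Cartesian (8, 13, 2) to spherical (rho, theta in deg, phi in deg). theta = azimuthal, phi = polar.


rho = sqrt(8^2 + 13^2 + 2^2) = 15.3948
theta = atan2(13, 8) = 58.3925 deg
phi = acos(2/15.3948) = 82.5354 deg

rho = 15.3948, theta = 58.3925 deg, phi = 82.5354 deg


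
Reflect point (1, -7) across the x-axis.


Reflection across x-axis: (x, y) -> (x, -y)
(1, -7) -> (1, 7)

(1, 7)


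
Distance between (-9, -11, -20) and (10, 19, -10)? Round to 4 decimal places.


d = sqrt((10--9)^2 + (19--11)^2 + (-10--20)^2) = 36.8917

36.8917


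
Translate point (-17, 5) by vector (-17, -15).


Translation: (x+dx, y+dy) = (-17+-17, 5+-15) = (-34, -10)

(-34, -10)


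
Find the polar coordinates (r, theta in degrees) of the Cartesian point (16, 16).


r = sqrt(16^2 + 16^2) = 22.6274
theta = atan2(16, 16) = 45 degrees

r = 22.6274, theta = 45 degrees


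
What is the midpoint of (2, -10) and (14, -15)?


Midpoint = ((2+14)/2, (-10+-15)/2) = (8, -12.5)

(8, -12.5)


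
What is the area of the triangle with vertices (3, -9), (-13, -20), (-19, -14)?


Area = |x1(y2-y3) + x2(y3-y1) + x3(y1-y2)| / 2
= |3*(-20--14) + -13*(-14--9) + -19*(-9--20)| / 2
= 81

81


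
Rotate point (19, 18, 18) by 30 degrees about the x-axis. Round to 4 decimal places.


x' = 19
y' = 18*cos(30) - 18*sin(30) = 6.5885
z' = 18*sin(30) + 18*cos(30) = 24.5885

(19, 6.5885, 24.5885)


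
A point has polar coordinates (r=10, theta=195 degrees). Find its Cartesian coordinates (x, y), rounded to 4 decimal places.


x = 10 * cos(195) = -9.6593
y = 10 * sin(195) = -2.5882

(-9.6593, -2.5882)


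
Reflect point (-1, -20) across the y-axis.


Reflection across y-axis: (x, y) -> (-x, y)
(-1, -20) -> (1, -20)

(1, -20)


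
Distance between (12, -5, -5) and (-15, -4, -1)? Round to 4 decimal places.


d = sqrt((-15-12)^2 + (-4--5)^2 + (-1--5)^2) = 27.313

27.313


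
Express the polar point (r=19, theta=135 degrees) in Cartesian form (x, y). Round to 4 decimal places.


x = 19 * cos(135) = -13.435
y = 19 * sin(135) = 13.435

(-13.435, 13.435)


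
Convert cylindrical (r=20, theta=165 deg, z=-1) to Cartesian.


x = 20 * cos(165) = -19.3185
y = 20 * sin(165) = 5.1764
z = -1

(-19.3185, 5.1764, -1)


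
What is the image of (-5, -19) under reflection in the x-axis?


Reflection across x-axis: (x, y) -> (x, -y)
(-5, -19) -> (-5, 19)

(-5, 19)


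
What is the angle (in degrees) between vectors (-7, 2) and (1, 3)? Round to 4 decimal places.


dot = -7*1 + 2*3 = -1
|u| = 7.2801, |v| = 3.1623
cos(angle) = -0.0434
angle = 92.4896 degrees

92.4896 degrees


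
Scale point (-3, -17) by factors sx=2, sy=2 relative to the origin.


Scaling: (x*sx, y*sy) = (-3*2, -17*2) = (-6, -34)

(-6, -34)


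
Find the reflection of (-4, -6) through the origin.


Reflection through origin: (x, y) -> (-x, -y)
(-4, -6) -> (4, 6)

(4, 6)


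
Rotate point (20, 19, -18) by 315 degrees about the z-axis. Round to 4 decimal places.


x' = 20*cos(315) - 19*sin(315) = 27.5772
y' = 20*sin(315) + 19*cos(315) = -0.7071
z' = -18

(27.5772, -0.7071, -18)


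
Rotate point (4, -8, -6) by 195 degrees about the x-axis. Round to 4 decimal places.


x' = 4
y' = -8*cos(195) - -6*sin(195) = 6.1745
z' = -8*sin(195) + -6*cos(195) = 7.8661

(4, 6.1745, 7.8661)


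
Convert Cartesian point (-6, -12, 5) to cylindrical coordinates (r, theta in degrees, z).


r = sqrt((-6)^2 + (-12)^2) = 13.4164
theta = atan2(-12, -6) = 243.4349 deg
z = 5

r = 13.4164, theta = 243.4349 deg, z = 5


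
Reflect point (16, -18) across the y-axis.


Reflection across y-axis: (x, y) -> (-x, y)
(16, -18) -> (-16, -18)

(-16, -18)


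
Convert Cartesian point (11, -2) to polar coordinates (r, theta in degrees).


r = sqrt(11^2 + (-2)^2) = 11.1803
theta = atan2(-2, 11) = 349.6952 degrees

r = 11.1803, theta = 349.6952 degrees


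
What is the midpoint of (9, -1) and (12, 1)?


Midpoint = ((9+12)/2, (-1+1)/2) = (10.5, 0)

(10.5, 0)


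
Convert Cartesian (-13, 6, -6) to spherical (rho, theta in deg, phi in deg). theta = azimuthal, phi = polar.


rho = sqrt((-13)^2 + 6^2 + (-6)^2) = 15.5242
theta = atan2(6, -13) = 155.2249 deg
phi = acos(-6/15.5242) = 112.7365 deg

rho = 15.5242, theta = 155.2249 deg, phi = 112.7365 deg


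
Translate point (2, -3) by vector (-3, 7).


Translation: (x+dx, y+dy) = (2+-3, -3+7) = (-1, 4)

(-1, 4)


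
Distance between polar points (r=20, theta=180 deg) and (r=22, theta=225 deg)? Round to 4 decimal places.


d = sqrt(r1^2 + r2^2 - 2*r1*r2*cos(t2-t1))
d = sqrt(20^2 + 22^2 - 2*20*22*cos(225-180)) = 16.1786

16.1786


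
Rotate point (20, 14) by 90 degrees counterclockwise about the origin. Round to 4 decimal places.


x' = 20*cos(90) - 14*sin(90) = -14
y' = 20*sin(90) + 14*cos(90) = 20

(-14, 20)


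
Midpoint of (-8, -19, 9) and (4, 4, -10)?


Midpoint = ((-8+4)/2, (-19+4)/2, (9+-10)/2) = (-2, -7.5, -0.5)

(-2, -7.5, -0.5)


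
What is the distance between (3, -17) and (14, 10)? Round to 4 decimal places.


d = sqrt((14-3)^2 + (10--17)^2) = 29.1548

29.1548


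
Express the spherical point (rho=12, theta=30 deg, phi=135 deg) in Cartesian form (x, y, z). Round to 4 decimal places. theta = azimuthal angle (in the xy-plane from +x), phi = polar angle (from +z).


x = 12 * sin(135) * cos(30) = 7.3485
y = 12 * sin(135) * sin(30) = 4.2426
z = 12 * cos(135) = -8.4853

(7.3485, 4.2426, -8.4853)


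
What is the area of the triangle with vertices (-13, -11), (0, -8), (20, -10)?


Area = |x1(y2-y3) + x2(y3-y1) + x3(y1-y2)| / 2
= |-13*(-8--10) + 0*(-10--11) + 20*(-11--8)| / 2
= 43

43


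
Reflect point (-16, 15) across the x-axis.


Reflection across x-axis: (x, y) -> (x, -y)
(-16, 15) -> (-16, -15)

(-16, -15)


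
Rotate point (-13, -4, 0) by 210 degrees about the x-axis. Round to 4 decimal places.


x' = -13
y' = -4*cos(210) - 0*sin(210) = 3.4641
z' = -4*sin(210) + 0*cos(210) = 2

(-13, 3.4641, 2)


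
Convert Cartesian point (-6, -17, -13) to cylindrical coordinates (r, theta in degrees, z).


r = sqrt((-6)^2 + (-17)^2) = 18.0278
theta = atan2(-17, -6) = 250.56 deg
z = -13

r = 18.0278, theta = 250.56 deg, z = -13


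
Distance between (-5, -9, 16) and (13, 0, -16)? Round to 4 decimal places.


d = sqrt((13--5)^2 + (0--9)^2 + (-16-16)^2) = 37.8021

37.8021


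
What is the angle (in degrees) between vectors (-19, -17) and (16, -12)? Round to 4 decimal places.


dot = -19*16 + -17*-12 = -100
|u| = 25.4951, |v| = 20
cos(angle) = -0.1961
angle = 101.3099 degrees

101.3099 degrees


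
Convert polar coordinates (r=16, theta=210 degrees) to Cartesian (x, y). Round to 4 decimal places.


x = 16 * cos(210) = -13.8564
y = 16 * sin(210) = -8

(-13.8564, -8)


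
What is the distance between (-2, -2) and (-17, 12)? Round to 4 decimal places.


d = sqrt((-17--2)^2 + (12--2)^2) = 20.5183

20.5183


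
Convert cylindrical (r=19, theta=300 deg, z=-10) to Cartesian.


x = 19 * cos(300) = 9.5
y = 19 * sin(300) = -16.4545
z = -10

(9.5, -16.4545, -10)


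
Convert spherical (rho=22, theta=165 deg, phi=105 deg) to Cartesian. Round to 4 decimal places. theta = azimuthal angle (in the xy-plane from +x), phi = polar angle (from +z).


x = 22 * sin(105) * cos(165) = -20.5263
y = 22 * sin(105) * sin(165) = 5.5
z = 22 * cos(105) = -5.694

(-20.5263, 5.5, -5.694)


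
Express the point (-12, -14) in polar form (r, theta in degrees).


r = sqrt((-12)^2 + (-14)^2) = 18.4391
theta = atan2(-14, -12) = 229.3987 degrees

r = 18.4391, theta = 229.3987 degrees


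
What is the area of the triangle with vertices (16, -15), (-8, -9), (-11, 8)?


Area = |x1(y2-y3) + x2(y3-y1) + x3(y1-y2)| / 2
= |16*(-9-8) + -8*(8--15) + -11*(-15--9)| / 2
= 195

195


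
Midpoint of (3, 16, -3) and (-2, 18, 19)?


Midpoint = ((3+-2)/2, (16+18)/2, (-3+19)/2) = (0.5, 17, 8)

(0.5, 17, 8)


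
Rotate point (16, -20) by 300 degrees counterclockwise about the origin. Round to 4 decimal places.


x' = 16*cos(300) - -20*sin(300) = -9.3205
y' = 16*sin(300) + -20*cos(300) = -23.8564

(-9.3205, -23.8564)


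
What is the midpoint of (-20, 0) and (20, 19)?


Midpoint = ((-20+20)/2, (0+19)/2) = (0, 9.5)

(0, 9.5)


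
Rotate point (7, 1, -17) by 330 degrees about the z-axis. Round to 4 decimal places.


x' = 7*cos(330) - 1*sin(330) = 6.5622
y' = 7*sin(330) + 1*cos(330) = -2.634
z' = -17

(6.5622, -2.634, -17)


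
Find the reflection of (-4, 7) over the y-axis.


Reflection across y-axis: (x, y) -> (-x, y)
(-4, 7) -> (4, 7)

(4, 7)


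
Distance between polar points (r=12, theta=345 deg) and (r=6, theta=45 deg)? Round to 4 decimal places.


d = sqrt(r1^2 + r2^2 - 2*r1*r2*cos(t2-t1))
d = sqrt(12^2 + 6^2 - 2*12*6*cos(45-345)) = 10.3923

10.3923


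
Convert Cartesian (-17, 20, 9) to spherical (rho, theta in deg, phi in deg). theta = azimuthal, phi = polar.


rho = sqrt((-17)^2 + 20^2 + 9^2) = 27.7489
theta = atan2(20, -17) = 130.3645 deg
phi = acos(9/27.7489) = 71.0746 deg

rho = 27.7489, theta = 130.3645 deg, phi = 71.0746 deg


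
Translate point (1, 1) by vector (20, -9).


Translation: (x+dx, y+dy) = (1+20, 1+-9) = (21, -8)

(21, -8)


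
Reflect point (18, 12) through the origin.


Reflection through origin: (x, y) -> (-x, -y)
(18, 12) -> (-18, -12)

(-18, -12)


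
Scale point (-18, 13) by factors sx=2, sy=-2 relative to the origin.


Scaling: (x*sx, y*sy) = (-18*2, 13*-2) = (-36, -26)

(-36, -26)


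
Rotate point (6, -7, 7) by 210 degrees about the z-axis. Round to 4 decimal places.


x' = 6*cos(210) - -7*sin(210) = -8.6962
y' = 6*sin(210) + -7*cos(210) = 3.0622
z' = 7

(-8.6962, 3.0622, 7)


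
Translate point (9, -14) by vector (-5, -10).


Translation: (x+dx, y+dy) = (9+-5, -14+-10) = (4, -24)

(4, -24)


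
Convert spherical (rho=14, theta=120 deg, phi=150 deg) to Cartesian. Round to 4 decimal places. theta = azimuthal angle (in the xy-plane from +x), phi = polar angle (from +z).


x = 14 * sin(150) * cos(120) = -3.5
y = 14 * sin(150) * sin(120) = 6.0622
z = 14 * cos(150) = -12.1244

(-3.5, 6.0622, -12.1244)


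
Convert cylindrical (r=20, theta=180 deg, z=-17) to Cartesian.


x = 20 * cos(180) = -20
y = 20 * sin(180) = 0
z = -17

(-20, 0, -17)


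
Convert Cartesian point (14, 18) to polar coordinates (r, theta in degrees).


r = sqrt(14^2 + 18^2) = 22.8035
theta = atan2(18, 14) = 52.125 degrees

r = 22.8035, theta = 52.125 degrees


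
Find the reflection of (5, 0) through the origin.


Reflection through origin: (x, y) -> (-x, -y)
(5, 0) -> (-5, 0)

(-5, 0)


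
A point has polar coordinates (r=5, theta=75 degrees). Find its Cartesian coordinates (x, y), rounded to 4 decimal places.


x = 5 * cos(75) = 1.2941
y = 5 * sin(75) = 4.8296

(1.2941, 4.8296)


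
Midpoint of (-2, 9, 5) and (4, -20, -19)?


Midpoint = ((-2+4)/2, (9+-20)/2, (5+-19)/2) = (1, -5.5, -7)

(1, -5.5, -7)


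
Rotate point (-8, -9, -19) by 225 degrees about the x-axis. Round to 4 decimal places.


x' = -8
y' = -9*cos(225) - -19*sin(225) = -7.0711
z' = -9*sin(225) + -19*cos(225) = 19.799

(-8, -7.0711, 19.799)


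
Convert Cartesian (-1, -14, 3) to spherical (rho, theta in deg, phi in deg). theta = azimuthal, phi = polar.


rho = sqrt((-1)^2 + (-14)^2 + 3^2) = 14.3527
theta = atan2(-14, -1) = 265.9144 deg
phi = acos(3/14.3527) = 77.9351 deg

rho = 14.3527, theta = 265.9144 deg, phi = 77.9351 deg


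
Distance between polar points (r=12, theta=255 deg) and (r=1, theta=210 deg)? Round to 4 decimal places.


d = sqrt(r1^2 + r2^2 - 2*r1*r2*cos(t2-t1))
d = sqrt(12^2 + 1^2 - 2*12*1*cos(210-255)) = 11.315

11.315


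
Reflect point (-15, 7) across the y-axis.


Reflection across y-axis: (x, y) -> (-x, y)
(-15, 7) -> (15, 7)

(15, 7)


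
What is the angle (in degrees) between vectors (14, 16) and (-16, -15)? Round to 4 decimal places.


dot = 14*-16 + 16*-15 = -464
|u| = 21.2603, |v| = 21.9317
cos(angle) = -0.9951
angle = 174.3383 degrees

174.3383 degrees


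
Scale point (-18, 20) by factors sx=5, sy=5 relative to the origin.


Scaling: (x*sx, y*sy) = (-18*5, 20*5) = (-90, 100)

(-90, 100)


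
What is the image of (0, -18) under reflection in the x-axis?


Reflection across x-axis: (x, y) -> (x, -y)
(0, -18) -> (0, 18)

(0, 18)


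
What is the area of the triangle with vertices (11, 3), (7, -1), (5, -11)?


Area = |x1(y2-y3) + x2(y3-y1) + x3(y1-y2)| / 2
= |11*(-1--11) + 7*(-11-3) + 5*(3--1)| / 2
= 16

16


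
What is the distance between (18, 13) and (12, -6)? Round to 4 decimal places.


d = sqrt((12-18)^2 + (-6-13)^2) = 19.9249

19.9249


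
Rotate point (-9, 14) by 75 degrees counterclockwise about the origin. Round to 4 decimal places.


x' = -9*cos(75) - 14*sin(75) = -15.8523
y' = -9*sin(75) + 14*cos(75) = -5.0699

(-15.8523, -5.0699)


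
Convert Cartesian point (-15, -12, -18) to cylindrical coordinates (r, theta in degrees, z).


r = sqrt((-15)^2 + (-12)^2) = 19.2094
theta = atan2(-12, -15) = 218.6598 deg
z = -18

r = 19.2094, theta = 218.6598 deg, z = -18


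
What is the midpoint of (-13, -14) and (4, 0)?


Midpoint = ((-13+4)/2, (-14+0)/2) = (-4.5, -7)

(-4.5, -7)


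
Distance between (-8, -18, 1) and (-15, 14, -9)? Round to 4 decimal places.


d = sqrt((-15--8)^2 + (14--18)^2 + (-9-1)^2) = 34.2491

34.2491


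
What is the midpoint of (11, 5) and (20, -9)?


Midpoint = ((11+20)/2, (5+-9)/2) = (15.5, -2)

(15.5, -2)


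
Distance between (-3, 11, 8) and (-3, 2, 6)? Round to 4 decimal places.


d = sqrt((-3--3)^2 + (2-11)^2 + (6-8)^2) = 9.2195

9.2195


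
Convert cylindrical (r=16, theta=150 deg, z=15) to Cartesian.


x = 16 * cos(150) = -13.8564
y = 16 * sin(150) = 8
z = 15

(-13.8564, 8, 15)


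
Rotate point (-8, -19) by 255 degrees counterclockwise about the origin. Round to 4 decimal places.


x' = -8*cos(255) - -19*sin(255) = -16.282
y' = -8*sin(255) + -19*cos(255) = 12.645

(-16.282, 12.645)


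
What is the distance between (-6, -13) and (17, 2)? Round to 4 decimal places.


d = sqrt((17--6)^2 + (2--13)^2) = 27.4591

27.4591


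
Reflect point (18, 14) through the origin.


Reflection through origin: (x, y) -> (-x, -y)
(18, 14) -> (-18, -14)

(-18, -14)


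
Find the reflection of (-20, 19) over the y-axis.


Reflection across y-axis: (x, y) -> (-x, y)
(-20, 19) -> (20, 19)

(20, 19)


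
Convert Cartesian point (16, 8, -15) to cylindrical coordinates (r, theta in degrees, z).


r = sqrt(16^2 + 8^2) = 17.8885
theta = atan2(8, 16) = 26.5651 deg
z = -15

r = 17.8885, theta = 26.5651 deg, z = -15


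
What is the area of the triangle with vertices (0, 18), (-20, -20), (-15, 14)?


Area = |x1(y2-y3) + x2(y3-y1) + x3(y1-y2)| / 2
= |0*(-20-14) + -20*(14-18) + -15*(18--20)| / 2
= 245

245


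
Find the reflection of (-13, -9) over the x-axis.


Reflection across x-axis: (x, y) -> (x, -y)
(-13, -9) -> (-13, 9)

(-13, 9)


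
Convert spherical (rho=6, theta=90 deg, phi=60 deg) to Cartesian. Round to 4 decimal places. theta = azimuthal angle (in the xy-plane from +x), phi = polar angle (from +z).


x = 6 * sin(60) * cos(90) = 0
y = 6 * sin(60) * sin(90) = 5.1962
z = 6 * cos(60) = 3

(0, 5.1962, 3)
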